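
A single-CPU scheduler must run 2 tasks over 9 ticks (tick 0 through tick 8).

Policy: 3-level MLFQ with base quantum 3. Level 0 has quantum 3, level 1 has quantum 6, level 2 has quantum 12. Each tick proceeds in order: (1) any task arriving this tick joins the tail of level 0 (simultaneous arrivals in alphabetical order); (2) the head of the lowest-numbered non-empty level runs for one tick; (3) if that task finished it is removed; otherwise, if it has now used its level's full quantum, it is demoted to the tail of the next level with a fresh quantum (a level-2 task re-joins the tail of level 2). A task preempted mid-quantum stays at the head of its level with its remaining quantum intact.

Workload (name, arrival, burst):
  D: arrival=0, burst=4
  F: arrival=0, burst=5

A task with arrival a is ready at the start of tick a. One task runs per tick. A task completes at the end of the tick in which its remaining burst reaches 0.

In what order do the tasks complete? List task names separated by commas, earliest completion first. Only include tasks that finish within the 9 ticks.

completion order = D, F

t=0: L0/L1/L2 = DF/-/- → run D
t=1: L0/L1/L2 = DF/-/- → run D
t=2: L0/L1/L2 = DF/-/- → run D
t=3: L0/L1/L2 = F/D/- → run F
t=4: L0/L1/L2 = F/D/- → run F
t=5: L0/L1/L2 = F/D/- → run F
t=6: L0/L1/L2 = -/DF/- → run D
t=7: L0/L1/L2 = -/F/- → run F
t=8: L0/L1/L2 = -/F/- → run F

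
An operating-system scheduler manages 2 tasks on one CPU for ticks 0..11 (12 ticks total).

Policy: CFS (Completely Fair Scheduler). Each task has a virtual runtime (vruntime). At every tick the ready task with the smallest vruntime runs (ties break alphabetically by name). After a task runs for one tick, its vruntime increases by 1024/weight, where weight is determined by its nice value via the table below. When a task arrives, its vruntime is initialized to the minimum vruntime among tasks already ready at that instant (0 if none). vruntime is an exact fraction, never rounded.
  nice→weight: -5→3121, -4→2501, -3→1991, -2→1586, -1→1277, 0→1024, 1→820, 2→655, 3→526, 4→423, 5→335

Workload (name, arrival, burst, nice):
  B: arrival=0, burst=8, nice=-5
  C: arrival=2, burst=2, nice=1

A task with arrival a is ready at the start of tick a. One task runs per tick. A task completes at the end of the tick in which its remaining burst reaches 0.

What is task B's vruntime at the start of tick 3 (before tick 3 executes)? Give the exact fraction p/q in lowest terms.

t=0: vr[B=0] → run B
t=1: vr[B=1024/3121] → run B
t=2: vr[B=2048/3121 C=2048/3121] → run B
t=3: vr[B=3072/3121 C=2048/3121] → run C
t=4: vr[B=3072/3121 C=1218816/639805] → run B
t=5: vr[B=4096/3121 C=1218816/639805] → run B
t=6: vr[B=5120/3121 C=1218816/639805] → run B
t=7: vr[B=6144/3121 C=1218816/639805] → run C
t=8: vr[B=6144/3121] → run B
t=9: vr[B=7168/3121] → run B
t=10: (idle)
t=11: (idle)

vruntime(B, start of tick 3) = 3072/3121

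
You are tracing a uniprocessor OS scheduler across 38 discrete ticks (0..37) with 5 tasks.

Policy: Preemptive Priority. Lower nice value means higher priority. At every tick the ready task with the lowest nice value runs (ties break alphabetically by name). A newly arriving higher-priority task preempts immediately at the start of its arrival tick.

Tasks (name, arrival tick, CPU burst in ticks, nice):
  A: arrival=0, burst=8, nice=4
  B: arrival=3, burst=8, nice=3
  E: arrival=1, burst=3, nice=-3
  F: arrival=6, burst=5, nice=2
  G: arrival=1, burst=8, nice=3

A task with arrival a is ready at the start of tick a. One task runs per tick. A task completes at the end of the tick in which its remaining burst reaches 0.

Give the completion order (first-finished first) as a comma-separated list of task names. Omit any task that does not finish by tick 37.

completion order = E, F, B, G, A

t=0: ready={A} → run A
t=1: ready={A,E,G} → run E
t=2: ready={A,E,G} → run E
t=3: ready={A,B,E,G} → run E
t=4: ready={A,B,G} → run B
t=5: ready={A,B,G} → run B
t=6: ready={A,B,F,G} → run F
t=7: ready={A,B,F,G} → run F
t=8: ready={A,B,F,G} → run F
t=9: ready={A,B,F,G} → run F
t=10: ready={A,B,F,G} → run F
t=11: ready={A,B,G} → run B
t=12: ready={A,B,G} → run B
t=13: ready={A,B,G} → run B
t=14: ready={A,B,G} → run B
t=15: ready={A,B,G} → run B
t=16: ready={A,B,G} → run B
t=17: ready={A,G} → run G
t=18: ready={A,G} → run G
t=19: ready={A,G} → run G
t=20: ready={A,G} → run G
t=21: ready={A,G} → run G
t=22: ready={A,G} → run G
t=23: ready={A,G} → run G
t=24: ready={A,G} → run G
t=25: ready={A} → run A
t=26: ready={A} → run A
t=27: ready={A} → run A
t=28: ready={A} → run A
t=29: ready={A} → run A
t=30: ready={A} → run A
t=31: ready={A} → run A
t=32: (idle)
t=33: (idle)
t=34: (idle)
t=35: (idle)
t=36: (idle)
t=37: (idle)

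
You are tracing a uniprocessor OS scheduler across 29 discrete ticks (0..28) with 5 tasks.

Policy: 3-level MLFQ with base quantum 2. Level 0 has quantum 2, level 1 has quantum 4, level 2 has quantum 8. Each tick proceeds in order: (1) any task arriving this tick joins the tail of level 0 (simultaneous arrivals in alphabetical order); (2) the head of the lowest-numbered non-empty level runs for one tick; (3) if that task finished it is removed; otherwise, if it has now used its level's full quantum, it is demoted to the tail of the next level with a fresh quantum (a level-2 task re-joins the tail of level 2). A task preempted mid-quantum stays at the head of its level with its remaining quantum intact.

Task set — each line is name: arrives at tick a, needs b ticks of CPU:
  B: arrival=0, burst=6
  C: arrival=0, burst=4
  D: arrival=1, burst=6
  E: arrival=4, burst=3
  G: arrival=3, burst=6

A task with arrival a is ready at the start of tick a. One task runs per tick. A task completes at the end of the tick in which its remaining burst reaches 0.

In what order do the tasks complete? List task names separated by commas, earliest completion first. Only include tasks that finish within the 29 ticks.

t=0: L0/L1/L2 = BC/-/- → run B
t=1: L0/L1/L2 = BCD/-/- → run B
t=2: L0/L1/L2 = CD/B/- → run C
t=3: L0/L1/L2 = CDG/B/- → run C
t=4: L0/L1/L2 = DGE/BC/- → run D
t=5: L0/L1/L2 = DGE/BC/- → run D
t=6: L0/L1/L2 = GE/BCD/- → run G
t=7: L0/L1/L2 = GE/BCD/- → run G
t=8: L0/L1/L2 = E/BCDG/- → run E
t=9: L0/L1/L2 = E/BCDG/- → run E
t=10: L0/L1/L2 = -/BCDGE/- → run B
t=11: L0/L1/L2 = -/BCDGE/- → run B
t=12: L0/L1/L2 = -/BCDGE/- → run B
t=13: L0/L1/L2 = -/BCDGE/- → run B
t=14: L0/L1/L2 = -/CDGE/- → run C
t=15: L0/L1/L2 = -/CDGE/- → run C
t=16: L0/L1/L2 = -/DGE/- → run D
t=17: L0/L1/L2 = -/DGE/- → run D
t=18: L0/L1/L2 = -/DGE/- → run D
t=19: L0/L1/L2 = -/DGE/- → run D
t=20: L0/L1/L2 = -/GE/- → run G
t=21: L0/L1/L2 = -/GE/- → run G
t=22: L0/L1/L2 = -/GE/- → run G
t=23: L0/L1/L2 = -/GE/- → run G
t=24: L0/L1/L2 = -/E/- → run E
t=25: (idle)
t=26: (idle)
t=27: (idle)
t=28: (idle)

completion order = B, C, D, G, E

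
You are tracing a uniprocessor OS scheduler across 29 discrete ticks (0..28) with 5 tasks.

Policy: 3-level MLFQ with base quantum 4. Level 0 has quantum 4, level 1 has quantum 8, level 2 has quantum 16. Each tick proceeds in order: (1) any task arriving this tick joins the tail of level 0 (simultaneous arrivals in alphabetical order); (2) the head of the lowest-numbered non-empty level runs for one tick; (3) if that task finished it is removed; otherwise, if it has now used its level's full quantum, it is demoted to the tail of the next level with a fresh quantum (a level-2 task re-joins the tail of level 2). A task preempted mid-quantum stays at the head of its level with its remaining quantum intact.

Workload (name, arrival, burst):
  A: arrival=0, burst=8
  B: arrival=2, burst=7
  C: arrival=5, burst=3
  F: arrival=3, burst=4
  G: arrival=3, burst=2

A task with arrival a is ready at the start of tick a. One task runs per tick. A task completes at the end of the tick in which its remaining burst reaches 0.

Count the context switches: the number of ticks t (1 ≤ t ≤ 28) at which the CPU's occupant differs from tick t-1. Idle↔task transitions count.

t=0: L0/L1/L2 = A/-/- → run A
t=1: L0/L1/L2 = A/-/- → run A
t=2: L0/L1/L2 = AB/-/- → run A
t=3: L0/L1/L2 = ABFG/-/- → run A
t=4: L0/L1/L2 = BFG/A/- → run B
t=5: L0/L1/L2 = BFGC/A/- → run B
t=6: L0/L1/L2 = BFGC/A/- → run B
t=7: L0/L1/L2 = BFGC/A/- → run B
t=8: L0/L1/L2 = FGC/AB/- → run F
t=9: L0/L1/L2 = FGC/AB/- → run F
t=10: L0/L1/L2 = FGC/AB/- → run F
t=11: L0/L1/L2 = FGC/AB/- → run F
t=12: L0/L1/L2 = GC/AB/- → run G
t=13: L0/L1/L2 = GC/AB/- → run G
t=14: L0/L1/L2 = C/AB/- → run C
t=15: L0/L1/L2 = C/AB/- → run C
t=16: L0/L1/L2 = C/AB/- → run C
t=17: L0/L1/L2 = -/AB/- → run A
t=18: L0/L1/L2 = -/AB/- → run A
t=19: L0/L1/L2 = -/AB/- → run A
t=20: L0/L1/L2 = -/AB/- → run A
t=21: L0/L1/L2 = -/B/- → run B
t=22: L0/L1/L2 = -/B/- → run B
t=23: L0/L1/L2 = -/B/- → run B
t=24: (idle)
t=25: (idle)
t=26: (idle)
t=27: (idle)
t=28: (idle)

context switches = 7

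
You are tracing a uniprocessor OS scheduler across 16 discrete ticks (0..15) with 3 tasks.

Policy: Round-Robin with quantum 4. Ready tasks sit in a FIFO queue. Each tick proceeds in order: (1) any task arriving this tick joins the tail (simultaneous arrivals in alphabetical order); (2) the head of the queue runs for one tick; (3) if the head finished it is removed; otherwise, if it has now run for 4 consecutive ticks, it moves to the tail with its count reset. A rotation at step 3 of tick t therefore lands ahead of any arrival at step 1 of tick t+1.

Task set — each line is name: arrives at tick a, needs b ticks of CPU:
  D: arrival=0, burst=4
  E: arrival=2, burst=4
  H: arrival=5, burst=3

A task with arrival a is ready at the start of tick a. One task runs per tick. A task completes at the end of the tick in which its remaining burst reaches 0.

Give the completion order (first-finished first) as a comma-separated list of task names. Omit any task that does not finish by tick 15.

t=0: queue=[D] q_used=0 → run D
t=1: queue=[D] q_used=1 → run D
t=2: queue=[D,E] q_used=2 → run D
t=3: queue=[D,E] q_used=3 → run D
t=4: queue=[E] q_used=0 → run E
t=5: queue=[E,H] q_used=1 → run E
t=6: queue=[E,H] q_used=2 → run E
t=7: queue=[E,H] q_used=3 → run E
t=8: queue=[H] q_used=0 → run H
t=9: queue=[H] q_used=1 → run H
t=10: queue=[H] q_used=2 → run H
t=11: (idle)
t=12: (idle)
t=13: (idle)
t=14: (idle)
t=15: (idle)

completion order = D, E, H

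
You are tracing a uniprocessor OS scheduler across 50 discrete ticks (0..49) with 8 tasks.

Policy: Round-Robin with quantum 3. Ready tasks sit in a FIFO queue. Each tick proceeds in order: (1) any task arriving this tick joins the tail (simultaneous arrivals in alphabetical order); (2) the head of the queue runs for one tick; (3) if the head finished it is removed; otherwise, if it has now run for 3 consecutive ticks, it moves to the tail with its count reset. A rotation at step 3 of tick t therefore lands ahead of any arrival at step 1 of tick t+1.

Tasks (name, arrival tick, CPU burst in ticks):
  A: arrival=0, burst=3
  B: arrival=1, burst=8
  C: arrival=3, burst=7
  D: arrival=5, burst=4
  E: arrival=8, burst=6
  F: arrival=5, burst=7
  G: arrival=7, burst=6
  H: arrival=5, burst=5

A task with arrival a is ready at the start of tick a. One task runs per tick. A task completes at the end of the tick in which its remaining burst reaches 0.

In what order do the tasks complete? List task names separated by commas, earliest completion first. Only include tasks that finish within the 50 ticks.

completion order = A, D, H, B, G, E, C, F

t=0: queue=[A] q_used=0 → run A
t=1: queue=[A,B] q_used=1 → run A
t=2: queue=[A,B] q_used=2 → run A
t=3: queue=[B,C] q_used=0 → run B
t=4: queue=[B,C] q_used=1 → run B
t=5: queue=[B,C,D,F,H] q_used=2 → run B
t=6: queue=[C,D,F,H,B] q_used=0 → run C
t=7: queue=[C,D,F,H,B,G] q_used=1 → run C
t=8: queue=[C,D,F,H,B,G,E] q_used=2 → run C
t=9: queue=[D,F,H,B,G,E,C] q_used=0 → run D
t=10: queue=[D,F,H,B,G,E,C] q_used=1 → run D
t=11: queue=[D,F,H,B,G,E,C] q_used=2 → run D
t=12: queue=[F,H,B,G,E,C,D] q_used=0 → run F
t=13: queue=[F,H,B,G,E,C,D] q_used=1 → run F
t=14: queue=[F,H,B,G,E,C,D] q_used=2 → run F
t=15: queue=[H,B,G,E,C,D,F] q_used=0 → run H
t=16: queue=[H,B,G,E,C,D,F] q_used=1 → run H
t=17: queue=[H,B,G,E,C,D,F] q_used=2 → run H
t=18: queue=[B,G,E,C,D,F,H] q_used=0 → run B
t=19: queue=[B,G,E,C,D,F,H] q_used=1 → run B
t=20: queue=[B,G,E,C,D,F,H] q_used=2 → run B
t=21: queue=[G,E,C,D,F,H,B] q_used=0 → run G
t=22: queue=[G,E,C,D,F,H,B] q_used=1 → run G
t=23: queue=[G,E,C,D,F,H,B] q_used=2 → run G
t=24: queue=[E,C,D,F,H,B,G] q_used=0 → run E
t=25: queue=[E,C,D,F,H,B,G] q_used=1 → run E
t=26: queue=[E,C,D,F,H,B,G] q_used=2 → run E
t=27: queue=[C,D,F,H,B,G,E] q_used=0 → run C
t=28: queue=[C,D,F,H,B,G,E] q_used=1 → run C
t=29: queue=[C,D,F,H,B,G,E] q_used=2 → run C
t=30: queue=[D,F,H,B,G,E,C] q_used=0 → run D
t=31: queue=[F,H,B,G,E,C] q_used=0 → run F
t=32: queue=[F,H,B,G,E,C] q_used=1 → run F
t=33: queue=[F,H,B,G,E,C] q_used=2 → run F
t=34: queue=[H,B,G,E,C,F] q_used=0 → run H
t=35: queue=[H,B,G,E,C,F] q_used=1 → run H
t=36: queue=[B,G,E,C,F] q_used=0 → run B
t=37: queue=[B,G,E,C,F] q_used=1 → run B
t=38: queue=[G,E,C,F] q_used=0 → run G
t=39: queue=[G,E,C,F] q_used=1 → run G
t=40: queue=[G,E,C,F] q_used=2 → run G
t=41: queue=[E,C,F] q_used=0 → run E
t=42: queue=[E,C,F] q_used=1 → run E
t=43: queue=[E,C,F] q_used=2 → run E
t=44: queue=[C,F] q_used=0 → run C
t=45: queue=[F] q_used=0 → run F
t=46: (idle)
t=47: (idle)
t=48: (idle)
t=49: (idle)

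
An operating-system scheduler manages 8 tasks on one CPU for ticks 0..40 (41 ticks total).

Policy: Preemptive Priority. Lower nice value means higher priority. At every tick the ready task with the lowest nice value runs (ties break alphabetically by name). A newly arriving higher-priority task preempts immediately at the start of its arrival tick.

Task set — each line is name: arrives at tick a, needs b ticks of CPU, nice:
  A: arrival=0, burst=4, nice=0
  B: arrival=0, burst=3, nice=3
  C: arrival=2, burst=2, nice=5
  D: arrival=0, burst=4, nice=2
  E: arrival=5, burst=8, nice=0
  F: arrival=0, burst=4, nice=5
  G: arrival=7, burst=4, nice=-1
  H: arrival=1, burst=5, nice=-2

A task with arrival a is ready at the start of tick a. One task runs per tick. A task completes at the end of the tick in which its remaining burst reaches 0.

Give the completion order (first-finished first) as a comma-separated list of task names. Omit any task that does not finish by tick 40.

t=0: ready={A,B,D,F} → run A
t=1: ready={A,B,D,F,H} → run H
t=2: ready={A,B,C,D,F,H} → run H
t=3: ready={A,B,C,D,F,H} → run H
t=4: ready={A,B,C,D,F,H} → run H
t=5: ready={A,B,C,D,E,F,H} → run H
t=6: ready={A,B,C,D,E,F} → run A
t=7: ready={A,B,C,D,E,F,G} → run G
t=8: ready={A,B,C,D,E,F,G} → run G
t=9: ready={A,B,C,D,E,F,G} → run G
t=10: ready={A,B,C,D,E,F,G} → run G
t=11: ready={A,B,C,D,E,F} → run A
t=12: ready={A,B,C,D,E,F} → run A
t=13: ready={B,C,D,E,F} → run E
t=14: ready={B,C,D,E,F} → run E
t=15: ready={B,C,D,E,F} → run E
t=16: ready={B,C,D,E,F} → run E
t=17: ready={B,C,D,E,F} → run E
t=18: ready={B,C,D,E,F} → run E
t=19: ready={B,C,D,E,F} → run E
t=20: ready={B,C,D,E,F} → run E
t=21: ready={B,C,D,F} → run D
t=22: ready={B,C,D,F} → run D
t=23: ready={B,C,D,F} → run D
t=24: ready={B,C,D,F} → run D
t=25: ready={B,C,F} → run B
t=26: ready={B,C,F} → run B
t=27: ready={B,C,F} → run B
t=28: ready={C,F} → run C
t=29: ready={C,F} → run C
t=30: ready={F} → run F
t=31: ready={F} → run F
t=32: ready={F} → run F
t=33: ready={F} → run F
t=34: (idle)
t=35: (idle)
t=36: (idle)
t=37: (idle)
t=38: (idle)
t=39: (idle)
t=40: (idle)

completion order = H, G, A, E, D, B, C, F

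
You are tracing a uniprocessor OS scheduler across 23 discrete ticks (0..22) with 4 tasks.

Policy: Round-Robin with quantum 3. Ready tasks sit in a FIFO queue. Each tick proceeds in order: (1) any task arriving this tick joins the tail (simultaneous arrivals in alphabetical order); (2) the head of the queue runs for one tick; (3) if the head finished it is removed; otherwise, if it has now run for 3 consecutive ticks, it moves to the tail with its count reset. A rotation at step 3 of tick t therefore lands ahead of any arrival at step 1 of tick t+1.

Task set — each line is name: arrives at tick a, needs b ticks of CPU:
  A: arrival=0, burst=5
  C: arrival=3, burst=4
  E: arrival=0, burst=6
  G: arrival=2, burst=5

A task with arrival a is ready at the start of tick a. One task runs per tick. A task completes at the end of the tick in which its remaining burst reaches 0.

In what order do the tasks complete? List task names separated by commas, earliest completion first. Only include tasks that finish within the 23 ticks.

completion order = A, E, G, C

t=0: queue=[A,E] q_used=0 → run A
t=1: queue=[A,E] q_used=1 → run A
t=2: queue=[A,E,G] q_used=2 → run A
t=3: queue=[E,G,A,C] q_used=0 → run E
t=4: queue=[E,G,A,C] q_used=1 → run E
t=5: queue=[E,G,A,C] q_used=2 → run E
t=6: queue=[G,A,C,E] q_used=0 → run G
t=7: queue=[G,A,C,E] q_used=1 → run G
t=8: queue=[G,A,C,E] q_used=2 → run G
t=9: queue=[A,C,E,G] q_used=0 → run A
t=10: queue=[A,C,E,G] q_used=1 → run A
t=11: queue=[C,E,G] q_used=0 → run C
t=12: queue=[C,E,G] q_used=1 → run C
t=13: queue=[C,E,G] q_used=2 → run C
t=14: queue=[E,G,C] q_used=0 → run E
t=15: queue=[E,G,C] q_used=1 → run E
t=16: queue=[E,G,C] q_used=2 → run E
t=17: queue=[G,C] q_used=0 → run G
t=18: queue=[G,C] q_used=1 → run G
t=19: queue=[C] q_used=0 → run C
t=20: (idle)
t=21: (idle)
t=22: (idle)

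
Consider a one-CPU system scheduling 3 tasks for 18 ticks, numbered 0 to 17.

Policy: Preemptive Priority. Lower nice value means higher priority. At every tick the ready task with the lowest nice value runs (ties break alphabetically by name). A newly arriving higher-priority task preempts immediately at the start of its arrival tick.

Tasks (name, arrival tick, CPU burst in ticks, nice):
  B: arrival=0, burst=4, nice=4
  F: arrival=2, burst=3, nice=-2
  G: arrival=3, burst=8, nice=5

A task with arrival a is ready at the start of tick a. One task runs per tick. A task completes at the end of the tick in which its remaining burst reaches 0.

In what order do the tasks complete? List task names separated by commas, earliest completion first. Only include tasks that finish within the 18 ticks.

completion order = F, B, G

t=0: ready={B} → run B
t=1: ready={B} → run B
t=2: ready={B,F} → run F
t=3: ready={B,F,G} → run F
t=4: ready={B,F,G} → run F
t=5: ready={B,G} → run B
t=6: ready={B,G} → run B
t=7: ready={G} → run G
t=8: ready={G} → run G
t=9: ready={G} → run G
t=10: ready={G} → run G
t=11: ready={G} → run G
t=12: ready={G} → run G
t=13: ready={G} → run G
t=14: ready={G} → run G
t=15: (idle)
t=16: (idle)
t=17: (idle)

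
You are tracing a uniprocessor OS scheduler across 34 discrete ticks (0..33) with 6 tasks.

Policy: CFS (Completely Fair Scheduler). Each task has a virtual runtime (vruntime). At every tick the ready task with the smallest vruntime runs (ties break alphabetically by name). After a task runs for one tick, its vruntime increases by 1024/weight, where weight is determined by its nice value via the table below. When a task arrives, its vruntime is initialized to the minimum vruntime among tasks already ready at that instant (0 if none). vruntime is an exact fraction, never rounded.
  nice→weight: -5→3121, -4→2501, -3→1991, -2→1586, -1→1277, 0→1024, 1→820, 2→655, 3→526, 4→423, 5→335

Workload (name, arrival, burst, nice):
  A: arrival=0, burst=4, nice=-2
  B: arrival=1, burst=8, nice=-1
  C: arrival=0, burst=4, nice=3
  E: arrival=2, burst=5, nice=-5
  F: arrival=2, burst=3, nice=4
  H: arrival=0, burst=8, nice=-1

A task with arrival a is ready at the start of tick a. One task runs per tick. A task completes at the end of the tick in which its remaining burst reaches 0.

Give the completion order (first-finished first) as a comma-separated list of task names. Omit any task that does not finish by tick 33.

t=0: vr[A=0 C=0 H=0] → run A
t=1: vr[A=512/793 B=0 C=0 H=0] → run B
t=2: vr[A=512/793 B=1024/1277 C=0 E=0 F=0 H=0] → run C
t=3: vr[A=512/793 B=1024/1277 C=512/263 E=0 F=0 H=0] → run E
t=4: vr[A=512/793 B=1024/1277 C=512/263 E=1024/3121 F=0 H=0] → run F
t=5: vr[A=512/793 B=1024/1277 C=512/263 E=1024/3121 F=1024/423 H=0] → run H
t=6: vr[A=512/793 B=1024/1277 C=512/263 E=1024/3121 F=1024/423 H=1024/1277] → run E
t=7: vr[A=512/793 B=1024/1277 C=512/263 E=2048/3121 F=1024/423 H=1024/1277] → run A
t=8: vr[A=1024/793 B=1024/1277 C=512/263 E=2048/3121 F=1024/423 H=1024/1277] → run E
t=9: vr[A=1024/793 B=1024/1277 C=512/263 E=3072/3121 F=1024/423 H=1024/1277] → run B
t=10: vr[A=1024/793 B=2048/1277 C=512/263 E=3072/3121 F=1024/423 H=1024/1277] → run H
t=11: vr[A=1024/793 B=2048/1277 C=512/263 E=3072/3121 F=1024/423 H=2048/1277] → run E
t=12: vr[A=1024/793 B=2048/1277 C=512/263 E=4096/3121 F=1024/423 H=2048/1277] → run A
t=13: vr[A=1536/793 B=2048/1277 C=512/263 E=4096/3121 F=1024/423 H=2048/1277] → run E
t=14: vr[A=1536/793 B=2048/1277 C=512/263 F=1024/423 H=2048/1277] → run B
t=15: vr[A=1536/793 B=3072/1277 C=512/263 F=1024/423 H=2048/1277] → run H
t=16: vr[A=1536/793 B=3072/1277 C=512/263 F=1024/423 H=3072/1277] → run A
t=17: vr[B=3072/1277 C=512/263 F=1024/423 H=3072/1277] → run C
t=18: vr[B=3072/1277 C=1024/263 F=1024/423 H=3072/1277] → run B
t=19: vr[B=4096/1277 C=1024/263 F=1024/423 H=3072/1277] → run H
t=20: vr[B=4096/1277 C=1024/263 F=1024/423 H=4096/1277] → run F
t=21: vr[B=4096/1277 C=1024/263 F=2048/423 H=4096/1277] → run B
t=22: vr[B=5120/1277 C=1024/263 F=2048/423 H=4096/1277] → run H
t=23: vr[B=5120/1277 C=1024/263 F=2048/423 H=5120/1277] → run C
t=24: vr[B=5120/1277 C=1536/263 F=2048/423 H=5120/1277] → run B
t=25: vr[B=6144/1277 C=1536/263 F=2048/423 H=5120/1277] → run H
t=26: vr[B=6144/1277 C=1536/263 F=2048/423 H=6144/1277] → run B
t=27: vr[B=7168/1277 C=1536/263 F=2048/423 H=6144/1277] → run H
t=28: vr[B=7168/1277 C=1536/263 F=2048/423 H=7168/1277] → run F
t=29: vr[B=7168/1277 C=1536/263 H=7168/1277] → run B
t=30: vr[C=1536/263 H=7168/1277] → run H
t=31: vr[C=1536/263] → run C
t=32: (idle)
t=33: (idle)

completion order = E, A, F, B, H, C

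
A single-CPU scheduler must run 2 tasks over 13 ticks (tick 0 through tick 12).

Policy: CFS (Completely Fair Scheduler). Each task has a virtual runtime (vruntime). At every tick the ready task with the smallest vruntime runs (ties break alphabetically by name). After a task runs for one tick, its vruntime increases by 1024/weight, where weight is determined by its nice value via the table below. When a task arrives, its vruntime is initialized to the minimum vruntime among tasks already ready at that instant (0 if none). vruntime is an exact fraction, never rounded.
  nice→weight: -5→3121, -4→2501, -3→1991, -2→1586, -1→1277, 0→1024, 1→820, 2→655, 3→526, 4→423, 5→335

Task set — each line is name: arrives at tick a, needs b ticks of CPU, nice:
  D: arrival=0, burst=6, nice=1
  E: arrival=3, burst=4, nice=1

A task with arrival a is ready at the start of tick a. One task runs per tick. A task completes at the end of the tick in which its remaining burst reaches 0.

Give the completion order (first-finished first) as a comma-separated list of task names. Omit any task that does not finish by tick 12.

t=0: vr[D=0] → run D
t=1: vr[D=256/205] → run D
t=2: vr[D=512/205] → run D
t=3: vr[D=768/205 E=768/205] → run D
t=4: vr[D=1024/205 E=768/205] → run E
t=5: vr[D=1024/205 E=1024/205] → run D
t=6: vr[D=256/41 E=1024/205] → run E
t=7: vr[D=256/41 E=256/41] → run D
t=8: vr[E=256/41] → run E
t=9: vr[E=1536/205] → run E
t=10: (idle)
t=11: (idle)
t=12: (idle)

completion order = D, E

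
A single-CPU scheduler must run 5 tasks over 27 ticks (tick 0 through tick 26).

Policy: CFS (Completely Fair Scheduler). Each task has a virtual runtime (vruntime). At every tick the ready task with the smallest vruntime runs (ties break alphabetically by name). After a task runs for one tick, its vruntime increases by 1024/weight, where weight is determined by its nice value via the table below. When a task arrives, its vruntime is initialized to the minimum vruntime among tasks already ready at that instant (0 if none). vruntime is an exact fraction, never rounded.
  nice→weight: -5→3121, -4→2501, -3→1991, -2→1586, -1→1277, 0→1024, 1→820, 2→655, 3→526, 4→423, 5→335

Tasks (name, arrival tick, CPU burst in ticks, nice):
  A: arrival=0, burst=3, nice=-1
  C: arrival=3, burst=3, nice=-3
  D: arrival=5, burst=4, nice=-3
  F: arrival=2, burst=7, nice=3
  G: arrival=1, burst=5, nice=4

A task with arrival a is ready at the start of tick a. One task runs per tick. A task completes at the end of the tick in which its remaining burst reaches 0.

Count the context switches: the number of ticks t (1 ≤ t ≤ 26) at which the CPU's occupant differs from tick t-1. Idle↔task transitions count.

t=0: vr[A=0] → run A
t=1: vr[A=1024/1277 G=1024/1277] → run A
t=2: vr[A=2048/1277 F=1024/1277 G=1024/1277] → run F
t=3: vr[A=2048/1277 C=1024/1277 F=923136/335851 G=1024/1277] → run C
t=4: vr[A=2048/1277 C=3346432/2542507 F=923136/335851 G=1024/1277] → run G
t=5: vr[A=2048/1277 C=3346432/2542507 D=3346432/2542507 F=923136/335851 G=1740800/540171] → run C
t=6: vr[A=2048/1277 C=4654080/2542507 D=3346432/2542507 F=923136/335851 G=1740800/540171] → run D
t=7: vr[A=2048/1277 C=4654080/2542507 D=4654080/2542507 F=923136/335851 G=1740800/540171] → run A
t=8: vr[C=4654080/2542507 D=4654080/2542507 F=923136/335851 G=1740800/540171] → run C
t=9: vr[D=4654080/2542507 F=923136/335851 G=1740800/540171] → run D
t=10: vr[D=5961728/2542507 F=923136/335851 G=1740800/540171] → run D
t=11: vr[D=7269376/2542507 F=923136/335851 G=1740800/540171] → run F
t=12: vr[D=7269376/2542507 F=1576960/335851 G=1740800/540171] → run D
t=13: vr[F=1576960/335851 G=1740800/540171] → run G
t=14: vr[F=1576960/335851 G=3048448/540171] → run F
t=15: vr[F=2230784/335851 G=3048448/540171] → run G
t=16: vr[F=2230784/335851 G=1452032/180057] → run F
t=17: vr[F=2884608/335851 G=1452032/180057] → run G
t=18: vr[F=2884608/335851 G=5663744/540171] → run F
t=19: vr[F=3538432/335851 G=5663744/540171] → run G
t=20: vr[F=3538432/335851] → run F
t=21: vr[F=4192256/335851] → run F
t=22: (idle)
t=23: (idle)
t=24: (idle)
t=25: (idle)
t=26: (idle)

context switches = 19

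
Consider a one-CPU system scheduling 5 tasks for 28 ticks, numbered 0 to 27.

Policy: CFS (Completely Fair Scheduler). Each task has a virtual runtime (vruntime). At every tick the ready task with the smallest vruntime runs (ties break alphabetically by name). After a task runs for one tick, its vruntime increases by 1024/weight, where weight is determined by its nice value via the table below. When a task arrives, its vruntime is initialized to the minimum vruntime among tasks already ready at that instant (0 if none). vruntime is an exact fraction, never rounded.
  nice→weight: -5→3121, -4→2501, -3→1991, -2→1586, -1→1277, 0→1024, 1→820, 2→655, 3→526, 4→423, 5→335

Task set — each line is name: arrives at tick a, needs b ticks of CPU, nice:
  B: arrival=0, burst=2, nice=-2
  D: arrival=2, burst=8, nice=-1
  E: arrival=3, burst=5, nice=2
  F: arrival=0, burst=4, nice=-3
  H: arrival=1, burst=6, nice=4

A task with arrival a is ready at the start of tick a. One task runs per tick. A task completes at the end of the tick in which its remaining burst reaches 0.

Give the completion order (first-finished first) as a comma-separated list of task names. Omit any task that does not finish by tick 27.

completion order = B, F, D, E, H

t=0: vr[B=0 F=0] → run B
t=1: vr[B=512/793 F=0 H=0] → run F
t=2: vr[B=512/793 D=0 F=1024/1991 H=0] → run D
t=3: vr[B=512/793 D=1024/1277 E=0 F=1024/1991 H=0] → run E
t=4: vr[B=512/793 D=1024/1277 E=1024/655 F=1024/1991 H=0] → run H
t=5: vr[B=512/793 D=1024/1277 E=1024/655 F=1024/1991 H=1024/423] → run F
t=6: vr[B=512/793 D=1024/1277 E=1024/655 F=2048/1991 H=1024/423] → run B
t=7: vr[D=1024/1277 E=1024/655 F=2048/1991 H=1024/423] → run D
t=8: vr[D=2048/1277 E=1024/655 F=2048/1991 H=1024/423] → run F
t=9: vr[D=2048/1277 E=1024/655 F=3072/1991 H=1024/423] → run F
t=10: vr[D=2048/1277 E=1024/655 H=1024/423] → run E
t=11: vr[D=2048/1277 E=2048/655 H=1024/423] → run D
t=12: vr[D=3072/1277 E=2048/655 H=1024/423] → run D
t=13: vr[D=4096/1277 E=2048/655 H=1024/423] → run H
t=14: vr[D=4096/1277 E=2048/655 H=2048/423] → run E
t=15: vr[D=4096/1277 E=3072/655 H=2048/423] → run D
t=16: vr[D=5120/1277 E=3072/655 H=2048/423] → run D
t=17: vr[D=6144/1277 E=3072/655 H=2048/423] → run E
t=18: vr[D=6144/1277 E=4096/655 H=2048/423] → run D
t=19: vr[D=7168/1277 E=4096/655 H=2048/423] → run H
t=20: vr[D=7168/1277 E=4096/655 H=1024/141] → run D
t=21: vr[E=4096/655 H=1024/141] → run E
t=22: vr[H=1024/141] → run H
t=23: vr[H=4096/423] → run H
t=24: vr[H=5120/423] → run H
t=25: (idle)
t=26: (idle)
t=27: (idle)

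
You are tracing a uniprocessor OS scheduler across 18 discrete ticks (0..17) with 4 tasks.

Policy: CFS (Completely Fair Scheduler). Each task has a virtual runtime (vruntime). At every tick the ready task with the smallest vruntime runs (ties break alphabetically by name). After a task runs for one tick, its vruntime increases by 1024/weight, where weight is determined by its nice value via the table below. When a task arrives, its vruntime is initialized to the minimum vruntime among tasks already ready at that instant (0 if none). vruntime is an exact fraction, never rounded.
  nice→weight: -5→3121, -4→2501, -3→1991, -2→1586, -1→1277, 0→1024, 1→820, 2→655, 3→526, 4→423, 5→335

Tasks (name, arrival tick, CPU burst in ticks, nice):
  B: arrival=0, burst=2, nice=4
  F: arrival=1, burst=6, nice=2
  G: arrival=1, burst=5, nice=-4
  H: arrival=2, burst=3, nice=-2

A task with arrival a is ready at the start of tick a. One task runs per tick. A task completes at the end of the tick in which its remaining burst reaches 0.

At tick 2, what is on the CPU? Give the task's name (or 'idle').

running at tick 2 = F

t=0: vr[B=0] → run B
t=1: vr[B=1024/423 F=1024/423 G=1024/423] → run B
t=2: vr[F=1024/423 G=1024/423 H=1024/423] → run F
t=3: vr[F=1103872/277065 G=1024/423 H=1024/423] → run G
t=4: vr[F=1103872/277065 G=2994176/1057923 H=1024/423] → run H
t=5: vr[F=1103872/277065 G=2994176/1057923 H=1028608/335439] → run G
t=6: vr[F=1103872/277065 G=3427328/1057923 H=1028608/335439] → run H
t=7: vr[F=1103872/277065 G=3427328/1057923 H=1245184/335439] → run G
t=8: vr[F=1103872/277065 G=3860480/1057923 H=1245184/335439] → run G
t=9: vr[F=1103872/277065 G=4293632/1057923 H=1245184/335439] → run H
t=10: vr[F=1103872/277065 G=4293632/1057923] → run F
t=11: vr[F=1537024/277065 G=4293632/1057923] → run G
t=12: vr[F=1537024/277065] → run F
t=13: vr[F=1970176/277065] → run F
t=14: vr[F=2403328/277065] → run F
t=15: vr[F=567296/55413] → run F
t=16: (idle)
t=17: (idle)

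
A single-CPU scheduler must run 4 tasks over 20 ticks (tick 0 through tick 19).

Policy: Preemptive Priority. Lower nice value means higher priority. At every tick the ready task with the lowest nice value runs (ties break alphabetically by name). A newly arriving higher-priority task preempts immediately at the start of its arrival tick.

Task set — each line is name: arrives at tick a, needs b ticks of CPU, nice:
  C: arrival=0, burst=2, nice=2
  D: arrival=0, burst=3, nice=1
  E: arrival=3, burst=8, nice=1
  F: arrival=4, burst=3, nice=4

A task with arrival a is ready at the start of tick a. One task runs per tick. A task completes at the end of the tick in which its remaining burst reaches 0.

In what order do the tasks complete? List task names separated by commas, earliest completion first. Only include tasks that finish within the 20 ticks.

completion order = D, E, C, F

t=0: ready={C,D} → run D
t=1: ready={C,D} → run D
t=2: ready={C,D} → run D
t=3: ready={C,E} → run E
t=4: ready={C,E,F} → run E
t=5: ready={C,E,F} → run E
t=6: ready={C,E,F} → run E
t=7: ready={C,E,F} → run E
t=8: ready={C,E,F} → run E
t=9: ready={C,E,F} → run E
t=10: ready={C,E,F} → run E
t=11: ready={C,F} → run C
t=12: ready={C,F} → run C
t=13: ready={F} → run F
t=14: ready={F} → run F
t=15: ready={F} → run F
t=16: (idle)
t=17: (idle)
t=18: (idle)
t=19: (idle)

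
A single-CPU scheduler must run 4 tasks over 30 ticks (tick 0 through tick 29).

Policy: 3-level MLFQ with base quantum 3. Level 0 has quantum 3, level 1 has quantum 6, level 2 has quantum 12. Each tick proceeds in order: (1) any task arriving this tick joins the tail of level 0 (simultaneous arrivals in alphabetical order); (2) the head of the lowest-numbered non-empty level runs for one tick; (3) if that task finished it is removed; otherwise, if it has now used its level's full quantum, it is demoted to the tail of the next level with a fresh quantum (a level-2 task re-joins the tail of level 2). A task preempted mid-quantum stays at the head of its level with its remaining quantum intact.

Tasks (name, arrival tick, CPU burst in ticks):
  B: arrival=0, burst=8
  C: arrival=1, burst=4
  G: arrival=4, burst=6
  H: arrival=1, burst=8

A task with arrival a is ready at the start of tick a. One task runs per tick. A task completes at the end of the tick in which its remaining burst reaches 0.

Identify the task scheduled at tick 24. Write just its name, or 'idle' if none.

running at tick 24 = G

t=0: L0/L1/L2 = B/-/- → run B
t=1: L0/L1/L2 = BCH/-/- → run B
t=2: L0/L1/L2 = BCH/-/- → run B
t=3: L0/L1/L2 = CH/B/- → run C
t=4: L0/L1/L2 = CHG/B/- → run C
t=5: L0/L1/L2 = CHG/B/- → run C
t=6: L0/L1/L2 = HG/BC/- → run H
t=7: L0/L1/L2 = HG/BC/- → run H
t=8: L0/L1/L2 = HG/BC/- → run H
t=9: L0/L1/L2 = G/BCH/- → run G
t=10: L0/L1/L2 = G/BCH/- → run G
t=11: L0/L1/L2 = G/BCH/- → run G
t=12: L0/L1/L2 = -/BCHG/- → run B
t=13: L0/L1/L2 = -/BCHG/- → run B
t=14: L0/L1/L2 = -/BCHG/- → run B
t=15: L0/L1/L2 = -/BCHG/- → run B
t=16: L0/L1/L2 = -/BCHG/- → run B
t=17: L0/L1/L2 = -/CHG/- → run C
t=18: L0/L1/L2 = -/HG/- → run H
t=19: L0/L1/L2 = -/HG/- → run H
t=20: L0/L1/L2 = -/HG/- → run H
t=21: L0/L1/L2 = -/HG/- → run H
t=22: L0/L1/L2 = -/HG/- → run H
t=23: L0/L1/L2 = -/G/- → run G
t=24: L0/L1/L2 = -/G/- → run G
t=25: L0/L1/L2 = -/G/- → run G
t=26: (idle)
t=27: (idle)
t=28: (idle)
t=29: (idle)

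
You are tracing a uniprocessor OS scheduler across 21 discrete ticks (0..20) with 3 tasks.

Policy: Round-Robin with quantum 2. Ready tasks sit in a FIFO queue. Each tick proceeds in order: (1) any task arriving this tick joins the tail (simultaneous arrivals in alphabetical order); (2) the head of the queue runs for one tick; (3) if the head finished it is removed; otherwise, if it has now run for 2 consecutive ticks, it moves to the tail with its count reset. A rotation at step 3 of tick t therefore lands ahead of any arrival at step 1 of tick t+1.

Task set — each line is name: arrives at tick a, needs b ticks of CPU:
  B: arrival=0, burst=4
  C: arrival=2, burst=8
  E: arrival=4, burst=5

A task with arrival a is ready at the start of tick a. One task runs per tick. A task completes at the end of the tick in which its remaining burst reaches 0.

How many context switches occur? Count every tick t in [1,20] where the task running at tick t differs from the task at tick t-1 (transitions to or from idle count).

context switches = 8

t=0: queue=[B] q_used=0 → run B
t=1: queue=[B] q_used=1 → run B
t=2: queue=[B,C] q_used=0 → run B
t=3: queue=[B,C] q_used=1 → run B
t=4: queue=[C,E] q_used=0 → run C
t=5: queue=[C,E] q_used=1 → run C
t=6: queue=[E,C] q_used=0 → run E
t=7: queue=[E,C] q_used=1 → run E
t=8: queue=[C,E] q_used=0 → run C
t=9: queue=[C,E] q_used=1 → run C
t=10: queue=[E,C] q_used=0 → run E
t=11: queue=[E,C] q_used=1 → run E
t=12: queue=[C,E] q_used=0 → run C
t=13: queue=[C,E] q_used=1 → run C
t=14: queue=[E,C] q_used=0 → run E
t=15: queue=[C] q_used=0 → run C
t=16: queue=[C] q_used=1 → run C
t=17: (idle)
t=18: (idle)
t=19: (idle)
t=20: (idle)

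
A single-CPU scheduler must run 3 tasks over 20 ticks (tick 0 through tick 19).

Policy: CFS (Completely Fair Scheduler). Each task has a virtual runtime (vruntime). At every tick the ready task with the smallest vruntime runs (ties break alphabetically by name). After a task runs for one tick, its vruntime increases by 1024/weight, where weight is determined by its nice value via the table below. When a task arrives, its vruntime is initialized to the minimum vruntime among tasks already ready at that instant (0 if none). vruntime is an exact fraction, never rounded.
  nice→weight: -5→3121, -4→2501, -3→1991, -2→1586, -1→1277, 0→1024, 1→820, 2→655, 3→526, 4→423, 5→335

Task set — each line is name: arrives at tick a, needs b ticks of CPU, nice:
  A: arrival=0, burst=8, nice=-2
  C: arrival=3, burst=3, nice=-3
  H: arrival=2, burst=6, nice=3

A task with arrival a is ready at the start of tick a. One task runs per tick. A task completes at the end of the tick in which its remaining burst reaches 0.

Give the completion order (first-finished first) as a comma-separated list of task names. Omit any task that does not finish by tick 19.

completion order = C, A, H

t=0: vr[A=0] → run A
t=1: vr[A=512/793] → run A
t=2: vr[A=1024/793 H=1024/793] → run A
t=3: vr[A=1536/793 C=1024/793 H=1024/793] → run C
t=4: vr[A=1536/793 C=2850816/1578863 H=1024/793] → run H
t=5: vr[A=1536/793 C=2850816/1578863 H=675328/208559] → run C
t=6: vr[A=1536/793 C=3662848/1578863 H=675328/208559] → run A
t=7: vr[A=2048/793 C=3662848/1578863 H=675328/208559] → run C
t=8: vr[A=2048/793 H=675328/208559] → run A
t=9: vr[A=2560/793 H=675328/208559] → run A
t=10: vr[A=3072/793 H=675328/208559] → run H
t=11: vr[A=3072/793 H=1081344/208559] → run A
t=12: vr[A=3584/793 H=1081344/208559] → run A
t=13: vr[H=1081344/208559] → run H
t=14: vr[H=1487360/208559] → run H
t=15: vr[H=1893376/208559] → run H
t=16: vr[H=2299392/208559] → run H
t=17: (idle)
t=18: (idle)
t=19: (idle)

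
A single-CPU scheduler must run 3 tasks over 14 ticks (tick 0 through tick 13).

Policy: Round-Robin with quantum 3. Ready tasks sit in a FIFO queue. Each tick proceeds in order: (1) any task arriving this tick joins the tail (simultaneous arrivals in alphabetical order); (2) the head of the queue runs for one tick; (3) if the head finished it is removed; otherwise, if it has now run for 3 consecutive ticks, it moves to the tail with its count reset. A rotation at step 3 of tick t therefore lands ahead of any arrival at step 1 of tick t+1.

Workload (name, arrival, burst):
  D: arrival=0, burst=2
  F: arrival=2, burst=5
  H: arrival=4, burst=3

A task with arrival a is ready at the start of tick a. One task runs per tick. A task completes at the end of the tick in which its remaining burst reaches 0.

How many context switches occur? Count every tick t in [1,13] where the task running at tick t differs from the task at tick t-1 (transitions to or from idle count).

context switches = 4

t=0: queue=[D] q_used=0 → run D
t=1: queue=[D] q_used=1 → run D
t=2: queue=[F] q_used=0 → run F
t=3: queue=[F] q_used=1 → run F
t=4: queue=[F,H] q_used=2 → run F
t=5: queue=[H,F] q_used=0 → run H
t=6: queue=[H,F] q_used=1 → run H
t=7: queue=[H,F] q_used=2 → run H
t=8: queue=[F] q_used=0 → run F
t=9: queue=[F] q_used=1 → run F
t=10: (idle)
t=11: (idle)
t=12: (idle)
t=13: (idle)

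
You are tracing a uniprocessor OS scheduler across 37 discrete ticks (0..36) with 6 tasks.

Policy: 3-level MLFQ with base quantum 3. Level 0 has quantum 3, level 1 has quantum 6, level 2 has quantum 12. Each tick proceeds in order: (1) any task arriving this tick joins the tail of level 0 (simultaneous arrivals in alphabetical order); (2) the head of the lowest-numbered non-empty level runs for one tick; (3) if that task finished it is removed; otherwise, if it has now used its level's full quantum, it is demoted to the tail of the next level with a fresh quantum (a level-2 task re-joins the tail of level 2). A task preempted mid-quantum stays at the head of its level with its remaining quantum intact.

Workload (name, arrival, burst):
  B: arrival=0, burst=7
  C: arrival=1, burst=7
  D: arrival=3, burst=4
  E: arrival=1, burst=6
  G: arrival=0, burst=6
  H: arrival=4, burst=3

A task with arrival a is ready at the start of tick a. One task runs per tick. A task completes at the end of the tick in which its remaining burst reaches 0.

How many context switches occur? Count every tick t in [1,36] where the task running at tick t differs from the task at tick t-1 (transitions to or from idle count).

t=0: L0/L1/L2 = BG/-/- → run B
t=1: L0/L1/L2 = BGCE/-/- → run B
t=2: L0/L1/L2 = BGCE/-/- → run B
t=3: L0/L1/L2 = GCED/B/- → run G
t=4: L0/L1/L2 = GCEDH/B/- → run G
t=5: L0/L1/L2 = GCEDH/B/- → run G
t=6: L0/L1/L2 = CEDH/BG/- → run C
t=7: L0/L1/L2 = CEDH/BG/- → run C
t=8: L0/L1/L2 = CEDH/BG/- → run C
t=9: L0/L1/L2 = EDH/BGC/- → run E
t=10: L0/L1/L2 = EDH/BGC/- → run E
t=11: L0/L1/L2 = EDH/BGC/- → run E
t=12: L0/L1/L2 = DH/BGCE/- → run D
t=13: L0/L1/L2 = DH/BGCE/- → run D
t=14: L0/L1/L2 = DH/BGCE/- → run D
t=15: L0/L1/L2 = H/BGCED/- → run H
t=16: L0/L1/L2 = H/BGCED/- → run H
t=17: L0/L1/L2 = H/BGCED/- → run H
t=18: L0/L1/L2 = -/BGCED/- → run B
t=19: L0/L1/L2 = -/BGCED/- → run B
t=20: L0/L1/L2 = -/BGCED/- → run B
t=21: L0/L1/L2 = -/BGCED/- → run B
t=22: L0/L1/L2 = -/GCED/- → run G
t=23: L0/L1/L2 = -/GCED/- → run G
t=24: L0/L1/L2 = -/GCED/- → run G
t=25: L0/L1/L2 = -/CED/- → run C
t=26: L0/L1/L2 = -/CED/- → run C
t=27: L0/L1/L2 = -/CED/- → run C
t=28: L0/L1/L2 = -/CED/- → run C
t=29: L0/L1/L2 = -/ED/- → run E
t=30: L0/L1/L2 = -/ED/- → run E
t=31: L0/L1/L2 = -/ED/- → run E
t=32: L0/L1/L2 = -/D/- → run D
t=33: (idle)
t=34: (idle)
t=35: (idle)
t=36: (idle)

context switches = 11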